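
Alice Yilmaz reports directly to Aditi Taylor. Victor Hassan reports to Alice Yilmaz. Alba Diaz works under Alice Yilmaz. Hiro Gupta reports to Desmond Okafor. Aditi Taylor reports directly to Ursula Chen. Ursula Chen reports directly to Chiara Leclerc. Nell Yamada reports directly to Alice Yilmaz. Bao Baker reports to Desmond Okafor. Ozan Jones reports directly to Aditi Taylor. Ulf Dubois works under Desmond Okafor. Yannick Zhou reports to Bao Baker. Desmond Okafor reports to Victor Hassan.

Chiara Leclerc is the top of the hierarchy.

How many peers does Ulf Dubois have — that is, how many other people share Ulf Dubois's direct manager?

Ulf Dubois reports to Desmond Okafor. Desmond Okafor's other direct reports are Hiro Gupta, Bao Baker — 2 peers.

2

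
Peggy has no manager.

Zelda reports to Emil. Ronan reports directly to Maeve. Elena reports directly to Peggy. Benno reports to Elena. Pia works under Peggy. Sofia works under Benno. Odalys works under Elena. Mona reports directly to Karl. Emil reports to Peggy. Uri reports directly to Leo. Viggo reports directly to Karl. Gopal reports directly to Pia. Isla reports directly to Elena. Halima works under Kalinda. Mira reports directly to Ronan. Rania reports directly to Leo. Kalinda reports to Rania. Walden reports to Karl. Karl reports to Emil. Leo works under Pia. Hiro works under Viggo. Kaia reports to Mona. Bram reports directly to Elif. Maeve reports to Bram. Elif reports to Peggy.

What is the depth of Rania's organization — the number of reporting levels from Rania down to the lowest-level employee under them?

The longest chain under Rania runs Rania → Kalinda → Halima, which is 2 levels below Rania.

2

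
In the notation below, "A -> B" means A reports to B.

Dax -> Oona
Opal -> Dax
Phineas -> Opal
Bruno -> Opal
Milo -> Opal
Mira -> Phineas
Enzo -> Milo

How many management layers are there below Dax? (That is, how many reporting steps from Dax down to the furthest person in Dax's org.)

The longest chain under Dax runs Dax → Opal → Milo → Enzo, which is 3 levels below Dax.

3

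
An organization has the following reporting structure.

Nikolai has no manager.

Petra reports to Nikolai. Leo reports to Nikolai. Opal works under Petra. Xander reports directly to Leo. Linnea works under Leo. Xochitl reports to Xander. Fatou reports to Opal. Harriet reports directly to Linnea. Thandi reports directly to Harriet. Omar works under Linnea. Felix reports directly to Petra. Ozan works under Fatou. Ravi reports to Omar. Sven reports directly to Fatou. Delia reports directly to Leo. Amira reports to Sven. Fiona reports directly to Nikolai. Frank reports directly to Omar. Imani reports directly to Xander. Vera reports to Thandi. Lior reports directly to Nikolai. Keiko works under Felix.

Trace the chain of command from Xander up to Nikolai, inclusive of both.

Xander -> Leo -> Nikolai

Xander reports to Leo. Leo reports to Nikolai. Nikolai is at the top.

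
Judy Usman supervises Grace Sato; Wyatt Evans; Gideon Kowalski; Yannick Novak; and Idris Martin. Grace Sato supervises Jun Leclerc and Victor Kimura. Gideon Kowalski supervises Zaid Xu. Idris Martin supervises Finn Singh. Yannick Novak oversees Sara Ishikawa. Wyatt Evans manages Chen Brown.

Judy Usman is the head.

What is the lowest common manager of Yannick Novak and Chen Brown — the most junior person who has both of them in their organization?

Judy Usman

Yannick Novak's chain of managers is Judy Usman. Chen Brown's chain of managers is Wyatt Evans, Judy Usman. The first manager that appears in both chains is Judy Usman.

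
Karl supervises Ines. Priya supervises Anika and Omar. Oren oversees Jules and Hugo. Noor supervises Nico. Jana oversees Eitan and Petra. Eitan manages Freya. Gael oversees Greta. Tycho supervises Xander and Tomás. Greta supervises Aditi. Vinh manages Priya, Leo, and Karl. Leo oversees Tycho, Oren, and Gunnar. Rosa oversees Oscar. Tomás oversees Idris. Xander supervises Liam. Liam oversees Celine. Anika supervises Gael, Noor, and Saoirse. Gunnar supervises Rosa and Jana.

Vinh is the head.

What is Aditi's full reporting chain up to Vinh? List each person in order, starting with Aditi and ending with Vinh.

Aditi reports to Greta. Greta reports to Gael. Gael reports to Anika. Anika reports to Priya. Priya reports to Vinh. Vinh is at the top.

Aditi -> Greta -> Gael -> Anika -> Priya -> Vinh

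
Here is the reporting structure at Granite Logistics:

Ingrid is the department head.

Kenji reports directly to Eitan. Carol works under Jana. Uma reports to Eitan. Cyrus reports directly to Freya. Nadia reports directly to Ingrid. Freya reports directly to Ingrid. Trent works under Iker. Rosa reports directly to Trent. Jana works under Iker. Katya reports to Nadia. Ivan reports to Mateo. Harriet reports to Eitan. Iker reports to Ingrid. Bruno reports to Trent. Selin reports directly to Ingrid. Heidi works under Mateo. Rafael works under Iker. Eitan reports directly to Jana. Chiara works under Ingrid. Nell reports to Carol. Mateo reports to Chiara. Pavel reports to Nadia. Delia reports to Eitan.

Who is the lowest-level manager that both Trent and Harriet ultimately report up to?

Trent's chain of managers is Iker, Ingrid. Harriet's chain of managers is Eitan, Jana, Iker, Ingrid. The first manager that appears in both chains is Iker.

Iker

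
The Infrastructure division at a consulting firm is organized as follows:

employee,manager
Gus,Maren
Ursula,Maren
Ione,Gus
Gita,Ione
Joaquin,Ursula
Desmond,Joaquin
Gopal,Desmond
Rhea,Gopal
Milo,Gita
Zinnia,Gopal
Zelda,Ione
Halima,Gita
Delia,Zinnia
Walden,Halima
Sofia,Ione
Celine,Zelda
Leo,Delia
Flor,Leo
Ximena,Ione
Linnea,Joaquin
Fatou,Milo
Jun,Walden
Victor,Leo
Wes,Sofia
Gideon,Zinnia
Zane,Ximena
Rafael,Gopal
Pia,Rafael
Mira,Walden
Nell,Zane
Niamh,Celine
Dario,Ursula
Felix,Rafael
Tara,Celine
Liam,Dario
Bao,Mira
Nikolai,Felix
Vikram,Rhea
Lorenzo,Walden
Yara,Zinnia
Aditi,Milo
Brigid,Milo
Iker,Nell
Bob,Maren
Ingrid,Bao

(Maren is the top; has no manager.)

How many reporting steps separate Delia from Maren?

Chain from Delia up to Maren: Delia → Zinnia → Gopal → Desmond → Joaquin → Ursula → Maren. That is 6 steps up, so Delia is 6 levels below Maren.

6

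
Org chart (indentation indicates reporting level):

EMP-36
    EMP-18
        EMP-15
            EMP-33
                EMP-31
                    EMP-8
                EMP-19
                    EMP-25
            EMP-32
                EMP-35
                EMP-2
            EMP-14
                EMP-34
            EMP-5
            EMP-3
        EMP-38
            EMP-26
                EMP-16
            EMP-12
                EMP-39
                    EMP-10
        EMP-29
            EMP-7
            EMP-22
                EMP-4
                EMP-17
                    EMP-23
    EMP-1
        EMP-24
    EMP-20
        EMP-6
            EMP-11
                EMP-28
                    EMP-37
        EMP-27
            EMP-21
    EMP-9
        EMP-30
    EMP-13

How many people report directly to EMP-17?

1

EMP-17 directly manages EMP-23. That is 1 direct report.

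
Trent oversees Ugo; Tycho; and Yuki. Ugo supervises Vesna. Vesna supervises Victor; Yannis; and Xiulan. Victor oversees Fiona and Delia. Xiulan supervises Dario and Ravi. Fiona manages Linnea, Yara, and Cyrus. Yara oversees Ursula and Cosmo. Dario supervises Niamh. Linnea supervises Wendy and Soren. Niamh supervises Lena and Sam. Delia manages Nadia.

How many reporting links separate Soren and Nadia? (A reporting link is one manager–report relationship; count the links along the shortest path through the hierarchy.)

5

Soren is 3 levels below Victor, and Nadia is 2 levels below Victor (their lowest common manager). The shortest path runs up from Soren to Victor and back down to Nadia: 3 + 2 = 5 links.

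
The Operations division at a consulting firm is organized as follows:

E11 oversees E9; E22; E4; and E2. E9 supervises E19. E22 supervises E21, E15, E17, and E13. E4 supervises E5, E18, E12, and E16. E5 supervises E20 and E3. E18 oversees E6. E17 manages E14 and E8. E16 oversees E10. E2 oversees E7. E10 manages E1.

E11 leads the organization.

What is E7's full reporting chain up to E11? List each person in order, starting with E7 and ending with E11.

E7 -> E2 -> E11

E7 reports to E2. E2 reports to E11. E11 is at the top.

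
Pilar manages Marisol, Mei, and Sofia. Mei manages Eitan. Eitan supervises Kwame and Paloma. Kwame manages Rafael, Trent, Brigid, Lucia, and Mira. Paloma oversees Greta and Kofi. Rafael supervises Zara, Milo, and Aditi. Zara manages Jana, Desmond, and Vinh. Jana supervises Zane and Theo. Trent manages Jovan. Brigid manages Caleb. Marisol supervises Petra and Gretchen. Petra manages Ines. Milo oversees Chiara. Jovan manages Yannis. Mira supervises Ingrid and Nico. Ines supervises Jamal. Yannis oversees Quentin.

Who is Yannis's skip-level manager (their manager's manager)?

Yannis reports to Jovan, and Jovan reports to Trent. So Yannis's skip-level manager is Trent.

Trent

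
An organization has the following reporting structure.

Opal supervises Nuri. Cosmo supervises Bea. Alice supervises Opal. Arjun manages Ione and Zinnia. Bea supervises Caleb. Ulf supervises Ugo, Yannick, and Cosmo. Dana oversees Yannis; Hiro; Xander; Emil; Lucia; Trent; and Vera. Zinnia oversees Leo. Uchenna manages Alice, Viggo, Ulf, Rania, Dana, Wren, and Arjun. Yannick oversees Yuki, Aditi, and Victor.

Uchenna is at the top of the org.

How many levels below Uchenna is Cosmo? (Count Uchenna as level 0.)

2

Chain from Cosmo up to Uchenna: Cosmo → Ulf → Uchenna. That is 2 steps up, so Cosmo is 2 levels below Uchenna.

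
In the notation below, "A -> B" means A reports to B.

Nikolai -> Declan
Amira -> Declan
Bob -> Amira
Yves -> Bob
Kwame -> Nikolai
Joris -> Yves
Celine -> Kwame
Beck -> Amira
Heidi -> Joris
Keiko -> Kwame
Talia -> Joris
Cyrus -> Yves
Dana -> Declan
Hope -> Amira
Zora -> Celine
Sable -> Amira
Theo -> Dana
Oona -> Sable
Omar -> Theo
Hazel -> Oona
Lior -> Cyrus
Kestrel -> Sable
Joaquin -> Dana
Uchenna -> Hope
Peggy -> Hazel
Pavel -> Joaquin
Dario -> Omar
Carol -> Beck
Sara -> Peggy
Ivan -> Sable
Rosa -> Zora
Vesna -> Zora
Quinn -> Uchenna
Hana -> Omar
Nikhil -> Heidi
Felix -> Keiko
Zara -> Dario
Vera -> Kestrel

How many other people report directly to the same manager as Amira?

2

Amira reports to Declan. Declan's other direct reports are Nikolai, Dana — 2 peers.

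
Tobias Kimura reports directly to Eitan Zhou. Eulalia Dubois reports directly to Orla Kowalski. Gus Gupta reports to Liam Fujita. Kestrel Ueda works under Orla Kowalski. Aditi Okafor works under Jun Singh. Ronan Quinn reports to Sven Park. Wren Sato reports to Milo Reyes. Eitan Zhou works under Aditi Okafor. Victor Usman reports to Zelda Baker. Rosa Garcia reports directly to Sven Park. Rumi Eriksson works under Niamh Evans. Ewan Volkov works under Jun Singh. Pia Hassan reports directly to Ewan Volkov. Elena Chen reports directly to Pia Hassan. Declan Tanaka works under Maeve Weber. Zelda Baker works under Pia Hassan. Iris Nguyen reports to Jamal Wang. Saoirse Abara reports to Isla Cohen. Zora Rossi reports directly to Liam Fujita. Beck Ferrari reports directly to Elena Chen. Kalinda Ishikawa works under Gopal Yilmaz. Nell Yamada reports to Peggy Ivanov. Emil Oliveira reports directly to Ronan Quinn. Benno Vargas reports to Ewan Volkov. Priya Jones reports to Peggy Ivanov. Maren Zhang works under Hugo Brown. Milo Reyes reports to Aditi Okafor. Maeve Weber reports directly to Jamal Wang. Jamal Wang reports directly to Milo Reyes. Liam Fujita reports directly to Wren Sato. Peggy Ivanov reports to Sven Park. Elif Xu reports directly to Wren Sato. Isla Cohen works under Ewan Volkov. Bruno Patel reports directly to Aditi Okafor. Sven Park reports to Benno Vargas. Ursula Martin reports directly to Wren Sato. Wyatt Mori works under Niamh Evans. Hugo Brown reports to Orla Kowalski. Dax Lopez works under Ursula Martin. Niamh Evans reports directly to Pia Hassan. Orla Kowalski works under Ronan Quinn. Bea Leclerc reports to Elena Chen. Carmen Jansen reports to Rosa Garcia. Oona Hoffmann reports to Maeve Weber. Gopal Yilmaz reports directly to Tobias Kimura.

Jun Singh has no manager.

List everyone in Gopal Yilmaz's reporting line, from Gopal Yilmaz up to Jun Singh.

Gopal Yilmaz reports to Tobias Kimura. Tobias Kimura reports to Eitan Zhou. Eitan Zhou reports to Aditi Okafor. Aditi Okafor reports to Jun Singh. Jun Singh is at the top.

Gopal Yilmaz -> Tobias Kimura -> Eitan Zhou -> Aditi Okafor -> Jun Singh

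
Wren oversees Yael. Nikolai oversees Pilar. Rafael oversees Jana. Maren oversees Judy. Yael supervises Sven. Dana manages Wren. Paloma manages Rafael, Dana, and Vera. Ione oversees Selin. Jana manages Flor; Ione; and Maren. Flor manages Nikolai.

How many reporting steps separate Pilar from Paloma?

Chain from Pilar up to Paloma: Pilar → Nikolai → Flor → Jana → Rafael → Paloma. That is 5 steps up, so Pilar is 5 levels below Paloma.

5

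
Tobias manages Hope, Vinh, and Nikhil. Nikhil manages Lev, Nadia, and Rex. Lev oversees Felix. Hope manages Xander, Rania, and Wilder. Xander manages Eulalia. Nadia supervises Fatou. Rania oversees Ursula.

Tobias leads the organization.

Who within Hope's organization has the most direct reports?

Direct-report counts within Hope's organization: Hope has 3; Rania has 1; Xander has 1. The largest is 3, held by Hope.

Hope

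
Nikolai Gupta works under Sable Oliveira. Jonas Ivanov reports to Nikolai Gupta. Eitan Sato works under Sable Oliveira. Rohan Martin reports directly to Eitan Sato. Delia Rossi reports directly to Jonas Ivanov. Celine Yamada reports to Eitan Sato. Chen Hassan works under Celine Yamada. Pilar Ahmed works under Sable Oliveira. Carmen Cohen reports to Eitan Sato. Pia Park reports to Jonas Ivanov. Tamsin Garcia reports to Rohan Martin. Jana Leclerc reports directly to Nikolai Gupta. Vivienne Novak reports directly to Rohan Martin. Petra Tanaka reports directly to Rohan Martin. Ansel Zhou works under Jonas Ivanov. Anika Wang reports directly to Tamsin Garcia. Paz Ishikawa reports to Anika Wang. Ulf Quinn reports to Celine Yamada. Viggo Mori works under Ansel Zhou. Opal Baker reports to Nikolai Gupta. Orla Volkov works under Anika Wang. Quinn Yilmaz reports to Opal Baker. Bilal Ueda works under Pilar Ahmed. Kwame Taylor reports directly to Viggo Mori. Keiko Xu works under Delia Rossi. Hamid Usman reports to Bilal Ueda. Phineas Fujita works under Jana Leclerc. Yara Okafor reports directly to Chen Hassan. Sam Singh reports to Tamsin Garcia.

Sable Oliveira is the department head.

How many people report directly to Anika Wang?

2

Anika Wang directly manages Paz Ishikawa, Orla Volkov. That is 2 direct reports.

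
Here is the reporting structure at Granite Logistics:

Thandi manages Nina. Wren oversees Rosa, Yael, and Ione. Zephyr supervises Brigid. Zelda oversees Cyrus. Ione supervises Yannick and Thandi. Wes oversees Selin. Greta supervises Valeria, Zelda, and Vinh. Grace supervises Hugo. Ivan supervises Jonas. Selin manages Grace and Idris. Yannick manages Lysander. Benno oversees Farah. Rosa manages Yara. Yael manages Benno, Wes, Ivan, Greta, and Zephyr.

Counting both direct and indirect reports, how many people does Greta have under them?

Greta directly manages Valeria, Zelda, Vinh. Valeria has no reports. Under Zelda: Cyrus (1). Vinh has no reports. So Greta's organization is 3 direct reports plus everyone under them: 1 + 2 + 1 = 4.

4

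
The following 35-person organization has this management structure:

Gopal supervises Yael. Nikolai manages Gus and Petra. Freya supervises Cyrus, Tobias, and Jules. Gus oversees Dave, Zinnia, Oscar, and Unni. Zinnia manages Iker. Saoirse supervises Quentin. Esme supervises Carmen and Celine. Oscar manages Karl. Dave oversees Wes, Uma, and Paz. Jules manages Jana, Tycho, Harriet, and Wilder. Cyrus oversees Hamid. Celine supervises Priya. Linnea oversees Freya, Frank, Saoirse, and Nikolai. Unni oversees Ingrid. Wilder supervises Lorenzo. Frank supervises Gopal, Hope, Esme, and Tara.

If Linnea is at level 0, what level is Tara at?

2

Chain from Tara up to Linnea: Tara → Frank → Linnea. That is 2 steps up, so Tara is 2 levels below Linnea.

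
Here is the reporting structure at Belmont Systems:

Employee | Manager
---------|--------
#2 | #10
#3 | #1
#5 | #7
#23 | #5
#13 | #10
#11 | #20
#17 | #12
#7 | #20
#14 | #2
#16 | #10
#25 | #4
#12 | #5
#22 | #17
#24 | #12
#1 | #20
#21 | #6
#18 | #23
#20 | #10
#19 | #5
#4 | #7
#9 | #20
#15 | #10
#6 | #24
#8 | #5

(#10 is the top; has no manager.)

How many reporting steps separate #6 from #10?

6

Chain from #6 up to #10: #6 → #24 → #12 → #5 → #7 → #20 → #10. That is 6 steps up, so #6 is 6 levels below #10.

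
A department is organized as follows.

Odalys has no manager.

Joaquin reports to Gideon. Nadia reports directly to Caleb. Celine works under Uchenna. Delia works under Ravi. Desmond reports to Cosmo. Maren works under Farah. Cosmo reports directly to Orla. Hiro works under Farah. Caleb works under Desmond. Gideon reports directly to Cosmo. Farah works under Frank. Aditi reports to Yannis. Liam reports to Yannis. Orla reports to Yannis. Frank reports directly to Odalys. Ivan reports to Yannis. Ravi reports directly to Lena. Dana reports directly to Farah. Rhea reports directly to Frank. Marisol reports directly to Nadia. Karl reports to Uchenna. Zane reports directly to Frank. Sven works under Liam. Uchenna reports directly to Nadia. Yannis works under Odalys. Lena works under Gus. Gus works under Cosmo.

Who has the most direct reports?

Direct-report counts: Odalys has 2; Frank has 3; Farah has 3; Yannis has 4; Liam has 1; Orla has 1; Cosmo has 3; Desmond has 1; Caleb has 1; Nadia has 2; Uchenna has 2; Gideon has 1; Gus has 1; Lena has 1; Ravi has 1. The largest is 4, held by Yannis.

Yannis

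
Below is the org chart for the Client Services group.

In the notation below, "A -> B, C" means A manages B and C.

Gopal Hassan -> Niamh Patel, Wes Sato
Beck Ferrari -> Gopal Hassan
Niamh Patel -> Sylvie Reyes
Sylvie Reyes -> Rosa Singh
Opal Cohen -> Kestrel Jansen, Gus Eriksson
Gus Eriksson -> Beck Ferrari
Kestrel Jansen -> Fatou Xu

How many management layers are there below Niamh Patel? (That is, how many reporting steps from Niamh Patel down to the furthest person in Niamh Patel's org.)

The longest chain under Niamh Patel runs Niamh Patel → Sylvie Reyes → Rosa Singh, which is 2 levels below Niamh Patel.

2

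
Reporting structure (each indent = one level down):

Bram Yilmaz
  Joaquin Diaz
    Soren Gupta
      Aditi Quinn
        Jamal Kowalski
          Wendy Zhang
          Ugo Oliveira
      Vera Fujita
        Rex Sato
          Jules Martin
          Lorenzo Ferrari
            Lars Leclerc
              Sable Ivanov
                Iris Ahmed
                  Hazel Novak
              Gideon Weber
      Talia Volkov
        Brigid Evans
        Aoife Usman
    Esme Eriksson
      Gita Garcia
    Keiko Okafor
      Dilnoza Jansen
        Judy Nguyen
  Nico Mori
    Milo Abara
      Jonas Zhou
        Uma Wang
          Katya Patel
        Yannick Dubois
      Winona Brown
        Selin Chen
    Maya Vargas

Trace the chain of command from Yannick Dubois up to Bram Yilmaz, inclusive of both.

Yannick Dubois -> Jonas Zhou -> Milo Abara -> Nico Mori -> Bram Yilmaz

Yannick Dubois reports to Jonas Zhou. Jonas Zhou reports to Milo Abara. Milo Abara reports to Nico Mori. Nico Mori reports to Bram Yilmaz. Bram Yilmaz is at the top.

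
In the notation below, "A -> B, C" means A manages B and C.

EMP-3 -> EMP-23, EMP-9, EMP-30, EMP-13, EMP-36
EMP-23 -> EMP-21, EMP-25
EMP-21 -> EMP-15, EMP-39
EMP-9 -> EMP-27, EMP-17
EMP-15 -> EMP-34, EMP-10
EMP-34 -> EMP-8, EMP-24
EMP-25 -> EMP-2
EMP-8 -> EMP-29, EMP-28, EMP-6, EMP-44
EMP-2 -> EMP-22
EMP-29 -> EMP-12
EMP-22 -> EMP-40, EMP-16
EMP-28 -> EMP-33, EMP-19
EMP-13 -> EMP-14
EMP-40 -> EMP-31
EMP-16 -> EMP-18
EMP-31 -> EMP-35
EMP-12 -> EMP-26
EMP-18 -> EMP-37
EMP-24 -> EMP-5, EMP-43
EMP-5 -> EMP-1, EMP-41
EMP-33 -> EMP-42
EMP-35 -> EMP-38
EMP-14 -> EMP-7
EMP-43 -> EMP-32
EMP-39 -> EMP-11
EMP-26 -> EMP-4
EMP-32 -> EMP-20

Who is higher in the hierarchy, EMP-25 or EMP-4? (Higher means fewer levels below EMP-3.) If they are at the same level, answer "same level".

EMP-25

EMP-25 is 2 levels below EMP-3; EMP-4 is 9. EMP-25 is higher.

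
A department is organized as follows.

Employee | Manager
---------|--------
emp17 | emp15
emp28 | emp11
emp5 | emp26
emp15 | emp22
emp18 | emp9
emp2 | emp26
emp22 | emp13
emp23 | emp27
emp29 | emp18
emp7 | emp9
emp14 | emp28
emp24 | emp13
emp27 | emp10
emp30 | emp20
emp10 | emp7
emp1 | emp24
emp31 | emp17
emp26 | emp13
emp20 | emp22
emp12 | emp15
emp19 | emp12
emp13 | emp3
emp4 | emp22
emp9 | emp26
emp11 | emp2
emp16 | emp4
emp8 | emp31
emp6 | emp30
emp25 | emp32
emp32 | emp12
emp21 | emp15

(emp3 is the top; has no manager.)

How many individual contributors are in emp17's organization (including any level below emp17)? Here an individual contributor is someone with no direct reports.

1

The only person in emp17's organization with no one reporting to them is emp8. That is 1.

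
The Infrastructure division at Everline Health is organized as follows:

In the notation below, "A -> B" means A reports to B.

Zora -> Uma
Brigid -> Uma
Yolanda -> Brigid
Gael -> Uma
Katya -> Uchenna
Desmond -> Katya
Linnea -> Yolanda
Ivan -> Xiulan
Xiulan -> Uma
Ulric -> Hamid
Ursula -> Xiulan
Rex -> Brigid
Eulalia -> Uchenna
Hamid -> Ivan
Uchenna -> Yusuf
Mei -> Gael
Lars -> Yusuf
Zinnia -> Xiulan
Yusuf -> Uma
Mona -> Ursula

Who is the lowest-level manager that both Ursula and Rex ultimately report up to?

Uma

Ursula's chain of managers is Xiulan, Uma. Rex's chain of managers is Brigid, Uma. The first manager that appears in both chains is Uma.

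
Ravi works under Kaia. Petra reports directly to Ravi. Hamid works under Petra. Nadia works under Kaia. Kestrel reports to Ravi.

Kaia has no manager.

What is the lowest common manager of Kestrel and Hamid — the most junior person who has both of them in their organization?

Kestrel's chain of managers is Ravi, Kaia. Hamid's chain of managers is Petra, Ravi, Kaia. The first manager that appears in both chains is Ravi.

Ravi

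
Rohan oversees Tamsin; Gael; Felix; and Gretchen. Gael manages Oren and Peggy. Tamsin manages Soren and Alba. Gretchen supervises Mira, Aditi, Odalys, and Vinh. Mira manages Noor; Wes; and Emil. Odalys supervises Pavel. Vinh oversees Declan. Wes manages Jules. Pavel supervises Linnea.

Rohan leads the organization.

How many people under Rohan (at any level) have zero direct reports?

The people in Rohan's organization with no one reporting to them are Felix, Aditi, Declan, Linnea, Noor, Emil, Jules, Alba, Soren, Peggy, Oren. That is 11.

11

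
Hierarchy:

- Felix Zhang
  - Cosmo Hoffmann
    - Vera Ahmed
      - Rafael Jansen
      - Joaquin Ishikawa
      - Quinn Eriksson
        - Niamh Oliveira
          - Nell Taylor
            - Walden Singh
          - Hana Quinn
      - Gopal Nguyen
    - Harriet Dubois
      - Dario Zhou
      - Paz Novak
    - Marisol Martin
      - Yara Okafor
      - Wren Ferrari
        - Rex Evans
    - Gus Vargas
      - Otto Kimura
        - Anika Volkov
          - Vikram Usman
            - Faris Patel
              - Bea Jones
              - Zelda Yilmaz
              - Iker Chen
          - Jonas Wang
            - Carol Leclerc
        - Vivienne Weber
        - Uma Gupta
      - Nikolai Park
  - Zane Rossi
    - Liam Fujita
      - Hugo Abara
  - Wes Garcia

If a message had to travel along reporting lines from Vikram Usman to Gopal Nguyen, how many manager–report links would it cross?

Vikram Usman is 4 levels below Cosmo Hoffmann, and Gopal Nguyen is 2 levels below Cosmo Hoffmann (their lowest common manager). The shortest path runs up from Vikram Usman to Cosmo Hoffmann and back down to Gopal Nguyen: 4 + 2 = 6 links.

6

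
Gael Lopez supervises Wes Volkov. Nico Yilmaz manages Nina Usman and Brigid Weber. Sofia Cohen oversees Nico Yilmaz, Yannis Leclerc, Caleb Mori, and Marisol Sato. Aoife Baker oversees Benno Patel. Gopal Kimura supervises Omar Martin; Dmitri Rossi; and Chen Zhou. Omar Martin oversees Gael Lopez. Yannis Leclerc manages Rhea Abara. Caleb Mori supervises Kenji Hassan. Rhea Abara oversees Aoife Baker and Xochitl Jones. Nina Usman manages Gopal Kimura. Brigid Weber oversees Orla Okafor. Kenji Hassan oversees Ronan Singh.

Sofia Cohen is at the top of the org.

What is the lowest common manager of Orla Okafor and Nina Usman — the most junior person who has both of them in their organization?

Nico Yilmaz

Orla Okafor's chain of managers is Brigid Weber, Nico Yilmaz, Sofia Cohen. Nina Usman's chain of managers is Nico Yilmaz, Sofia Cohen. The first manager that appears in both chains is Nico Yilmaz.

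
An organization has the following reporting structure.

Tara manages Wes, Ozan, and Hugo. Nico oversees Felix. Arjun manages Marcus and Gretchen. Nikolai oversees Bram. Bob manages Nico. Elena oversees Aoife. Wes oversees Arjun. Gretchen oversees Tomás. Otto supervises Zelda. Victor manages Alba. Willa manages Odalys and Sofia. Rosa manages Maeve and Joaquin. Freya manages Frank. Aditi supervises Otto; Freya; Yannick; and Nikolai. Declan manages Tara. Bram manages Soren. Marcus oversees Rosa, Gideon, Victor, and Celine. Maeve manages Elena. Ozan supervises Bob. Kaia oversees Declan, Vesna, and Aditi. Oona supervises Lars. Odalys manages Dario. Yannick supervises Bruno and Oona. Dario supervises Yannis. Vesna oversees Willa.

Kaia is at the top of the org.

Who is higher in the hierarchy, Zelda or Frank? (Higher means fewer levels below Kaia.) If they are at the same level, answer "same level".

Both Zelda and Frank are 3 levels below Kaia.

same level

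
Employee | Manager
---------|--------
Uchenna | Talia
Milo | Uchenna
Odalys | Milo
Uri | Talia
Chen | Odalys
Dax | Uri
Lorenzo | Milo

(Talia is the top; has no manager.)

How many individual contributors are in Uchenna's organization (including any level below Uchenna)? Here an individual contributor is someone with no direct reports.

The people in Uchenna's organization with no one reporting to them are Lorenzo, Chen. That is 2.

2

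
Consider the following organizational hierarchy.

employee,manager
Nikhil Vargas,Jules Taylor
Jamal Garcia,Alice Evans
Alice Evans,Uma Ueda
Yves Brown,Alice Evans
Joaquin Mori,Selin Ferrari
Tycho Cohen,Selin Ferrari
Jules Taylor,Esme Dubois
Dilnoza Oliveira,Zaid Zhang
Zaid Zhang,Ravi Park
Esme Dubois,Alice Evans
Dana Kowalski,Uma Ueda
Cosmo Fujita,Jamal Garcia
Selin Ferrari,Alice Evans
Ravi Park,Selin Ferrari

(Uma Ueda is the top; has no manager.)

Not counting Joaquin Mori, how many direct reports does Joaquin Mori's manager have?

2

Joaquin Mori reports to Selin Ferrari. Selin Ferrari's other direct reports are Tycho Cohen, Ravi Park — 2 peers.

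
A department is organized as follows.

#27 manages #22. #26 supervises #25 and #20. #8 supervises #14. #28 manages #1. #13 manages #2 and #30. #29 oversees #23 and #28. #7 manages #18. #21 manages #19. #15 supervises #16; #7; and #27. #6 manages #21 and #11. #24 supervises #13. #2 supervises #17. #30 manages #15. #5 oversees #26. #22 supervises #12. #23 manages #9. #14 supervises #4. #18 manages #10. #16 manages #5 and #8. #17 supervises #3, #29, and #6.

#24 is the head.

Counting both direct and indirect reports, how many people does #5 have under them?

3

#5 directly manages #26. Under #26: #20, #25 (2). That's 3 in total.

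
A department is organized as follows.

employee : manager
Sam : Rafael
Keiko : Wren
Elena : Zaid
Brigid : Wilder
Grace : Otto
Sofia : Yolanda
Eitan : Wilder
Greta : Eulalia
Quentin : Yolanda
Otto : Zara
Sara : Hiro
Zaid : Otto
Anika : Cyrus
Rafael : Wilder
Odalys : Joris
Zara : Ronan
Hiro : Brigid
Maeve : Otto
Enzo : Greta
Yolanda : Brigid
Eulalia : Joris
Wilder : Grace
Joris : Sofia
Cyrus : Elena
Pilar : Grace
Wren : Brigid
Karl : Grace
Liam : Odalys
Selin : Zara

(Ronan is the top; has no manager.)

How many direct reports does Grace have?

3

Grace directly manages Pilar, Wilder, Karl. That is 3 direct reports.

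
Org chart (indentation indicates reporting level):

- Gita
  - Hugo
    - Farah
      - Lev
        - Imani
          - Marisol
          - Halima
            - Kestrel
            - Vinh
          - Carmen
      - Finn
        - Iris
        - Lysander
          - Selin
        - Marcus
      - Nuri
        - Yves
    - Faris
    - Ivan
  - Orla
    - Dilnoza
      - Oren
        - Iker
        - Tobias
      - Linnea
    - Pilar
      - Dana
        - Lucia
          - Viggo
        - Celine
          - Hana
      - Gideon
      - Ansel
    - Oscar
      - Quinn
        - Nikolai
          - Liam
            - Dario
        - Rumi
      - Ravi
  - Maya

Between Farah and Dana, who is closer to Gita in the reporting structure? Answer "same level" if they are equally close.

Farah is 2 levels below Gita; Dana is 3. Farah is higher.

Farah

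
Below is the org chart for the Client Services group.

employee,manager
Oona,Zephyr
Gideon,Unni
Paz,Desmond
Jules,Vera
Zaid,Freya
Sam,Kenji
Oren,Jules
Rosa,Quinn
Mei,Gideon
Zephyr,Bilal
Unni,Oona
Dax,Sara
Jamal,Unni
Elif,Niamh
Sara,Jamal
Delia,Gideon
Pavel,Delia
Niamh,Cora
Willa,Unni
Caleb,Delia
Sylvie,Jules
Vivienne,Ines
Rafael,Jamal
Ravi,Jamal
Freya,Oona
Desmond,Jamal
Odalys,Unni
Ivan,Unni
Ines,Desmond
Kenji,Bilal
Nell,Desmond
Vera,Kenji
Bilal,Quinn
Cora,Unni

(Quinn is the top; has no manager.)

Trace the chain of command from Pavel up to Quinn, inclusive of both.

Pavel reports to Delia. Delia reports to Gideon. Gideon reports to Unni. Unni reports to Oona. Oona reports to Zephyr. Zephyr reports to Bilal. Bilal reports to Quinn. Quinn is at the top.

Pavel -> Delia -> Gideon -> Unni -> Oona -> Zephyr -> Bilal -> Quinn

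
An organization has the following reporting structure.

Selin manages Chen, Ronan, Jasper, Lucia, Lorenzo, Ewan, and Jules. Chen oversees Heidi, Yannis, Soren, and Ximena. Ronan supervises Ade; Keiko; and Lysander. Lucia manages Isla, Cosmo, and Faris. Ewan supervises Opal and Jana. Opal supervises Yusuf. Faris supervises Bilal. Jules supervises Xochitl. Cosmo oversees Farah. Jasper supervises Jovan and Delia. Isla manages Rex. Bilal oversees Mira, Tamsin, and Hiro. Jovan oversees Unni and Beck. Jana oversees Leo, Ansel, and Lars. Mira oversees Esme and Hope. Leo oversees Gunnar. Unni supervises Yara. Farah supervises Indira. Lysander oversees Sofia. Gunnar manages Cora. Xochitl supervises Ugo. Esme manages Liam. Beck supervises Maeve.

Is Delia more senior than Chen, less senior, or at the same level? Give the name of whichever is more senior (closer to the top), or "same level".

Chen

Delia is 2 levels below Selin; Chen is 1. Chen is higher.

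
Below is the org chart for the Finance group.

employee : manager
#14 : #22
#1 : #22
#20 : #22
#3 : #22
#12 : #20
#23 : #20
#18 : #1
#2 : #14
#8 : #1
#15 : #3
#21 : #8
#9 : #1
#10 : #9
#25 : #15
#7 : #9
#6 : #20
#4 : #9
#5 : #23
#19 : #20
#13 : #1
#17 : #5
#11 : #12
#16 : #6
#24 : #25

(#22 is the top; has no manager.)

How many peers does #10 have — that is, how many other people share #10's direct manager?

2

#10 reports to #9. #9's other direct reports are #7, #4 — 2 peers.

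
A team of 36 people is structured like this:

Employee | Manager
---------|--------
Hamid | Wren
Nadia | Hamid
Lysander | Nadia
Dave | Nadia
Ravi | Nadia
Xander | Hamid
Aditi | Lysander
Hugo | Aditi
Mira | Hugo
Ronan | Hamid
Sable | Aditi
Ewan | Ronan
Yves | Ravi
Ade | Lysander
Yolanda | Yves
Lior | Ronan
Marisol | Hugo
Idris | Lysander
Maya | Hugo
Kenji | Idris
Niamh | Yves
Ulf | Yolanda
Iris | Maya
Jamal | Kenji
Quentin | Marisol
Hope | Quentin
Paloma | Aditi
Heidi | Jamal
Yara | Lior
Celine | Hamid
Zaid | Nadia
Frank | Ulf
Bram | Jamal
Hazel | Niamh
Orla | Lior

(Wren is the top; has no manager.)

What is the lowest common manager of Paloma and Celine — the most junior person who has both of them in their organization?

Hamid

Paloma's chain of managers is Aditi, Lysander, Nadia, Hamid, Wren. Celine's chain of managers is Hamid, Wren. The first manager that appears in both chains is Hamid.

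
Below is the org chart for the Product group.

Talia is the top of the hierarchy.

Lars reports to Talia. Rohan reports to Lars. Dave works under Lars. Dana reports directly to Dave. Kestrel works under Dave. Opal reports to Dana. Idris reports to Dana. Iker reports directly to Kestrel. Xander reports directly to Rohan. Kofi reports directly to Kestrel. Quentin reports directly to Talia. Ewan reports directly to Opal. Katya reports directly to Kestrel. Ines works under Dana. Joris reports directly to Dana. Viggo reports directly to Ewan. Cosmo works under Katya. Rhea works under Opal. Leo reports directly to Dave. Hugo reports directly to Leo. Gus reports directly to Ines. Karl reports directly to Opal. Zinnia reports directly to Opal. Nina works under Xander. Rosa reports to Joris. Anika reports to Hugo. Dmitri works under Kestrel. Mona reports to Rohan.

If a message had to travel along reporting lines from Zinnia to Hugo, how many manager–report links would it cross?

Zinnia is 3 levels below Dave, and Hugo is 2 levels below Dave (their lowest common manager). The shortest path runs up from Zinnia to Dave and back down to Hugo: 3 + 2 = 5 links.

5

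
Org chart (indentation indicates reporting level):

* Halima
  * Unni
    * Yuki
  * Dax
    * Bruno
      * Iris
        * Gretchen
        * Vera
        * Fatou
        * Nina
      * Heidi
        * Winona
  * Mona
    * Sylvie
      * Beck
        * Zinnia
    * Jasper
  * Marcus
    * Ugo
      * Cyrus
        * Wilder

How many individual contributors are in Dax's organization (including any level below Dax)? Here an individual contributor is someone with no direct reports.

The people in Dax's organization with no one reporting to them are Winona, Nina, Fatou, Vera, Gretchen. That is 5.

5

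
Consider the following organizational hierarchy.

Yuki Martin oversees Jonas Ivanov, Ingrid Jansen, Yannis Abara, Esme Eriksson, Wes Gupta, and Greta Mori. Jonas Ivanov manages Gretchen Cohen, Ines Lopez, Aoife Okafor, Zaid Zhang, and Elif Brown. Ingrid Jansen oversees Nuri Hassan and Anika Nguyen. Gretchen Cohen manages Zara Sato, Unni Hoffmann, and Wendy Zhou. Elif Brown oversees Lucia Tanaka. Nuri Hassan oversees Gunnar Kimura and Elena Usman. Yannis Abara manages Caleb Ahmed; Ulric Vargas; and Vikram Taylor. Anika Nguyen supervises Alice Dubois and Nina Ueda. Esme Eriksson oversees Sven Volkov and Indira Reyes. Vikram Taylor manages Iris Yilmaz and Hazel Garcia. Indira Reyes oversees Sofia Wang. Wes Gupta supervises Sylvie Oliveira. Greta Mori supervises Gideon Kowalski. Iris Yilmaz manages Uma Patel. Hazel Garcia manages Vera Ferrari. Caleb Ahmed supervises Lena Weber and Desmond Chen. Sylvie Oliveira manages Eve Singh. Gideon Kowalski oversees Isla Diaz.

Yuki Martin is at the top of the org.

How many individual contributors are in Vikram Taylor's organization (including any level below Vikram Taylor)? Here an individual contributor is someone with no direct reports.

2

The people in Vikram Taylor's organization with no one reporting to them are Vera Ferrari, Uma Patel. That is 2.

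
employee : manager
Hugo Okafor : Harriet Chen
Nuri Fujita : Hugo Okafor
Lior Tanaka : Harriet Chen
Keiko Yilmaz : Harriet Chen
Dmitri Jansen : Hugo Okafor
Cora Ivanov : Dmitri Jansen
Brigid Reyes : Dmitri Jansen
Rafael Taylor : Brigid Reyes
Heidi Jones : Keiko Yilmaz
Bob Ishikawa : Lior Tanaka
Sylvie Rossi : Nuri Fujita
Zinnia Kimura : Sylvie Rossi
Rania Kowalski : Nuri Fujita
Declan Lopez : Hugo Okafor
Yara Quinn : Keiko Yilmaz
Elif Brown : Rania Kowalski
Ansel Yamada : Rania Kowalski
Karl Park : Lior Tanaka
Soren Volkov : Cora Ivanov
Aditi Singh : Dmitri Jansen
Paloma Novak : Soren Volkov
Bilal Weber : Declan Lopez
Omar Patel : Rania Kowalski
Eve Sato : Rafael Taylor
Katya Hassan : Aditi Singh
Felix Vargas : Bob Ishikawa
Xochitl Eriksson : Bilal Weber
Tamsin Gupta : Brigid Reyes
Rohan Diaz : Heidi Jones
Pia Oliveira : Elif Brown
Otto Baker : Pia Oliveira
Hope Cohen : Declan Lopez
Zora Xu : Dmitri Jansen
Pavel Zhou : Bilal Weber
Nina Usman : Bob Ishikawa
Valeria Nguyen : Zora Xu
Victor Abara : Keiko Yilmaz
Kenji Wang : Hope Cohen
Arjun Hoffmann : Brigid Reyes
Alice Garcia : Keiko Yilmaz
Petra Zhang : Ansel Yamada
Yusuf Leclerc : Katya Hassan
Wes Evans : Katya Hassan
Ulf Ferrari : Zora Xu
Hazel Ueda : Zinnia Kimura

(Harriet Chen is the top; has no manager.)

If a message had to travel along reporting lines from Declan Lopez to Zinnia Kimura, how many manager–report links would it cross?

4

Declan Lopez is 1 level below Hugo Okafor, and Zinnia Kimura is 3 levels below Hugo Okafor (their lowest common manager). The shortest path runs up from Declan Lopez to Hugo Okafor and back down to Zinnia Kimura: 1 + 3 = 4 links.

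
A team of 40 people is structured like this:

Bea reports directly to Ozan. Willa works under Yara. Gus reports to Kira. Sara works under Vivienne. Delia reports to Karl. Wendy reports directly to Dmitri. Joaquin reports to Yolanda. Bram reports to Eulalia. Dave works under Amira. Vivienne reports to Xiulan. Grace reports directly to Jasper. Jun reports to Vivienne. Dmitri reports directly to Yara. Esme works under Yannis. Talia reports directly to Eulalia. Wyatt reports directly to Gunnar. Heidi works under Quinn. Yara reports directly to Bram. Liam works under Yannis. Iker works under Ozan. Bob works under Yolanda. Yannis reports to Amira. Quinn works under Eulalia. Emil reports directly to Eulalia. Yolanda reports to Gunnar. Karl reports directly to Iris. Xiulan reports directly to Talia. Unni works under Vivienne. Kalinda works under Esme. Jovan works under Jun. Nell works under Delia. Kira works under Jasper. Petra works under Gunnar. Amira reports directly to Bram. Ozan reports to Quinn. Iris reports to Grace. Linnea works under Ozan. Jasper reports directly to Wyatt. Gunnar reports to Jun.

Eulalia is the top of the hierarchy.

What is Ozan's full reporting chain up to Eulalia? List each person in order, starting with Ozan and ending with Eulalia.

Ozan -> Quinn -> Eulalia

Ozan reports to Quinn. Quinn reports to Eulalia. Eulalia is at the top.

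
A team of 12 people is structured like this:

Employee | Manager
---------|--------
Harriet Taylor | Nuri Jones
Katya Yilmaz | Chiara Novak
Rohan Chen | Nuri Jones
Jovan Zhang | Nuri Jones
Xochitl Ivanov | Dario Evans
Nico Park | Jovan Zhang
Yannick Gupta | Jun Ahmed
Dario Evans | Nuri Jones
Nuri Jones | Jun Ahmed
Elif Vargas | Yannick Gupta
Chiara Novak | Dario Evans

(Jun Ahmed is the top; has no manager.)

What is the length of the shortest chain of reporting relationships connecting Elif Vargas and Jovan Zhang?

Elif Vargas is 2 levels below Jun Ahmed, and Jovan Zhang is 2 levels below Jun Ahmed (their lowest common manager). The shortest path runs up from Elif Vargas to Jun Ahmed and back down to Jovan Zhang: 2 + 2 = 4 links.

4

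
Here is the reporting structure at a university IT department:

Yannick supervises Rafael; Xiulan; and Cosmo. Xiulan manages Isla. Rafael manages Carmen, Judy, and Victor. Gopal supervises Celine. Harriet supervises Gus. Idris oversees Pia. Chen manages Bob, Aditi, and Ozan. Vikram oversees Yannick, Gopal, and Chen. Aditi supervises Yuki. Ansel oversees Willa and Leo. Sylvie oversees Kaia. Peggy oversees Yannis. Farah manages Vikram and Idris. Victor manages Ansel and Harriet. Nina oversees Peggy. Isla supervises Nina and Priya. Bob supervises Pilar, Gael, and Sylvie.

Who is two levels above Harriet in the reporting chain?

Rafael

Harriet reports to Victor, and Victor reports to Rafael. So Harriet's skip-level manager is Rafael.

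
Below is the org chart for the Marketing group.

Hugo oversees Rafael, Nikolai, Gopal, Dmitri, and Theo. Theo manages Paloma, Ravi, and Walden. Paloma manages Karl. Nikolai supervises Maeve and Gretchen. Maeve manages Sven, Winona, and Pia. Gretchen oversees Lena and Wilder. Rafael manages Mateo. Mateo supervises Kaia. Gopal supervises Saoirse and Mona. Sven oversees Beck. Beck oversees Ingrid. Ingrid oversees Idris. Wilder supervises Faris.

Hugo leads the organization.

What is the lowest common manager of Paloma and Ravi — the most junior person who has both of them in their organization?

Theo

Paloma's chain of managers is Theo, Hugo. Ravi's chain of managers is Theo, Hugo. The first manager that appears in both chains is Theo.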